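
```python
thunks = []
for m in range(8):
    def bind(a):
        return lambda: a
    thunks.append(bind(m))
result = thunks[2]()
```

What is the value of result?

Step 1: bind(m) creates a new scope capturing a = m at call time.
Step 2: thunks[2] = bind(2), so its lambda captures a = 2.
Step 3: result = 2 (closure factory fixes late binding)

The answer is 2.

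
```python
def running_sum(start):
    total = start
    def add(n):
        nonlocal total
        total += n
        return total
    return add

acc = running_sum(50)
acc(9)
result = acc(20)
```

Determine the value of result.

Step 1: running_sum(50) creates closure with total = 50.
Step 2: First acc(9): total = 50 + 9 = 59.
Step 3: Second acc(20): total = 59 + 20 = 79. result = 79

The answer is 79.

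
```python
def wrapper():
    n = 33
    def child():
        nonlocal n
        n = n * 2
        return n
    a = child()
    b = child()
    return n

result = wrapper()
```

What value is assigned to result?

Step 1: n starts at 33.
Step 2: First child(): n = 33 * 2 = 66.
Step 3: Second child(): n = 66 * 2 = 132.
Step 4: result = 132

The answer is 132.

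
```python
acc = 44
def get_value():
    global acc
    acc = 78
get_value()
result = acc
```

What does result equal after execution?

Step 1: acc = 44 globally.
Step 2: get_value() declares global acc and sets it to 78.
Step 3: After get_value(), global acc = 78. result = 78

The answer is 78.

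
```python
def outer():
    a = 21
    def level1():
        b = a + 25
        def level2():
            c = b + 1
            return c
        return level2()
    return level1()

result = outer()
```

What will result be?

Step 1: a = 21. b = a + 25 = 46.
Step 2: c = b + 1 = 46 + 1 = 47.
Step 3: result = 47

The answer is 47.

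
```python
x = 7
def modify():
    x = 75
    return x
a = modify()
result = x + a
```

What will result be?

Step 1: Global x = 7. modify() returns local x = 75.
Step 2: a = 75. Global x still = 7.
Step 3: result = 7 + 75 = 82

The answer is 82.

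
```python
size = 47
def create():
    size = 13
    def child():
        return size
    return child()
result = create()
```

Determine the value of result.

Step 1: size = 47 globally, but create() defines size = 13 locally.
Step 2: child() looks up size. Not in local scope, so checks enclosing scope (create) and finds size = 13.
Step 3: result = 13

The answer is 13.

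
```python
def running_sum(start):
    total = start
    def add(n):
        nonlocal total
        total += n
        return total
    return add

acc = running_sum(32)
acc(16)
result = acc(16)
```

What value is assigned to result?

Step 1: running_sum(32) creates closure with total = 32.
Step 2: First acc(16): total = 32 + 16 = 48.
Step 3: Second acc(16): total = 48 + 16 = 64. result = 64

The answer is 64.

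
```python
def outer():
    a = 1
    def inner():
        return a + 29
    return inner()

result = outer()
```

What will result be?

Step 1: outer() defines a = 1.
Step 2: inner() reads a = 1 from enclosing scope, returns 1 + 29 = 30.
Step 3: result = 30

The answer is 30.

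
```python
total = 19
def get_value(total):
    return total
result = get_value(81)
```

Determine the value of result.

Step 1: Global total = 19.
Step 2: get_value(81) takes parameter total = 81, which shadows the global.
Step 3: result = 81

The answer is 81.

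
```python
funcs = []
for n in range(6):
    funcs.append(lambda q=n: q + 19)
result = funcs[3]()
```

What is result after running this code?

Step 1: Default argument q=n captures n's value at definition time.
Step 2: funcs[3] was defined when n = 3, so q defaults to 3.
Step 3: result = 3 + 19 = 22 (default arg fixes the late binding issue)

The answer is 22.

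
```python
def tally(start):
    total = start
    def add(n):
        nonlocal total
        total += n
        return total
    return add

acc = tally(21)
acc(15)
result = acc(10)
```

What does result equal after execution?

Step 1: tally(21) creates closure with total = 21.
Step 2: First acc(15): total = 21 + 15 = 36.
Step 3: Second acc(10): total = 36 + 10 = 46. result = 46

The answer is 46.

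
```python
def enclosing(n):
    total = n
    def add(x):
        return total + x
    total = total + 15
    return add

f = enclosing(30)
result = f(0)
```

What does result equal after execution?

Step 1: enclosing(30) sets total = 30, then total = 30 + 15 = 45.
Step 2: Closures capture by reference, so add sees total = 45.
Step 3: f(0) returns 45 + 0 = 45

The answer is 45.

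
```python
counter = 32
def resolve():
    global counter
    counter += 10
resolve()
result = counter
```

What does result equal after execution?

Step 1: counter = 32 globally.
Step 2: resolve() modifies global counter: counter += 10 = 42.
Step 3: result = 42

The answer is 42.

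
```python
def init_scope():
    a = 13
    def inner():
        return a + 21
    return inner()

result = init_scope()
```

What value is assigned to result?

Step 1: init_scope() defines a = 13.
Step 2: inner() reads a = 13 from enclosing scope, returns 13 + 21 = 34.
Step 3: result = 34

The answer is 34.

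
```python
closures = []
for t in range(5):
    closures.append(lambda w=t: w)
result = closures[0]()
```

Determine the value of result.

Step 1: Default argument w=t captures t's value at each iteration.
Step 2: closures[0] captured w = 0 when t was 0.
Step 3: result = 0

The answer is 0.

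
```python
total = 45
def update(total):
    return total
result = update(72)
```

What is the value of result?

Step 1: Global total = 45.
Step 2: update(72) takes parameter total = 72, which shadows the global.
Step 3: result = 72

The answer is 72.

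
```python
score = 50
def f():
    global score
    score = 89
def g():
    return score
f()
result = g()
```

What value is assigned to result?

Step 1: score = 50.
Step 2: f() sets global score = 89.
Step 3: g() reads global score = 89. result = 89

The answer is 89.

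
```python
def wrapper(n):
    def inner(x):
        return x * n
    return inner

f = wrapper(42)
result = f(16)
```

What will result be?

Step 1: wrapper(42) creates a closure capturing n = 42.
Step 2: f(16) computes 16 * 42 = 672.
Step 3: result = 672

The answer is 672.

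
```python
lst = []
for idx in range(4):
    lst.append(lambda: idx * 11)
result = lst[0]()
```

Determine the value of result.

Step 1: All lambdas reference the same variable idx (late binding).
Step 2: After the loop, idx = 3. Every lambda returns idx * 11.
Step 3: lst[0]() = 3 * 11 = 33

The answer is 33.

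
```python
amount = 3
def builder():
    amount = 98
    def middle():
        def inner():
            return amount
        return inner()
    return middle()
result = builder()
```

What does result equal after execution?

Step 1: builder() defines amount = 98. middle() and inner() have no local amount.
Step 2: inner() checks local (none), enclosing middle() (none), enclosing builder() and finds amount = 98.
Step 3: result = 98

The answer is 98.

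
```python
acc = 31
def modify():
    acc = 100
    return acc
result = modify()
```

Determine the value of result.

Step 1: Global acc = 31.
Step 2: modify() creates local acc = 100, shadowing the global.
Step 3: Returns local acc = 100. result = 100

The answer is 100.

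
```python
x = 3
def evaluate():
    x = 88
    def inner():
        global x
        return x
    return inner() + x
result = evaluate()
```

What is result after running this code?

Step 1: Global x = 3. evaluate() shadows with local x = 88.
Step 2: inner() uses global keyword, so inner() returns global x = 3.
Step 3: evaluate() returns 3 + 88 = 91

The answer is 91.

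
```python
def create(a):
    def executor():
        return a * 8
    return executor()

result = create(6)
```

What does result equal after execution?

Step 1: create(6) binds parameter a = 6.
Step 2: executor() accesses a = 6 from enclosing scope.
Step 3: result = 6 * 8 = 48

The answer is 48.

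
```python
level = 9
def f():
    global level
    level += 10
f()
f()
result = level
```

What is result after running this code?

Step 1: level = 9.
Step 2: First f(): level = 9 + 10 = 19.
Step 3: Second f(): level = 19 + 10 = 29. result = 29

The answer is 29.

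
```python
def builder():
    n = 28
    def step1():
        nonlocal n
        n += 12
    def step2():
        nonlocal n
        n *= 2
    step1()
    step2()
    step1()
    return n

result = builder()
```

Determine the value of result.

Step 1: n = 28.
Step 2: step1(): n = 28 + 12 = 40.
Step 3: step2(): n = 40 * 2 = 80.
Step 4: step1(): n = 80 + 12 = 92. result = 92

The answer is 92.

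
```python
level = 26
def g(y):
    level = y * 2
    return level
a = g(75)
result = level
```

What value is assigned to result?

Step 1: Global level = 26.
Step 2: g(75) creates local level = 75 * 2 = 150.
Step 3: Global level unchanged because no global keyword. result = 26

The answer is 26.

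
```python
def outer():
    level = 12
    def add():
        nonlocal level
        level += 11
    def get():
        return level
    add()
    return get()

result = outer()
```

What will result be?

Step 1: level = 12. add() modifies it via nonlocal, get() reads it.
Step 2: add() makes level = 12 + 11 = 23.
Step 3: get() returns 23. result = 23

The answer is 23.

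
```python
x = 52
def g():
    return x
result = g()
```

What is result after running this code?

Step 1: x = 52 is defined in the global scope.
Step 2: g() looks up x. No local x exists, so Python checks the global scope via LEGB rule and finds x = 52.
Step 3: result = 52

The answer is 52.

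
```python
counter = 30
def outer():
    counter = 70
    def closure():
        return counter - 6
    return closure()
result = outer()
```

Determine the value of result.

Step 1: outer() shadows global counter with counter = 70.
Step 2: closure() finds counter = 70 in enclosing scope, computes 70 - 6 = 64.
Step 3: result = 64

The answer is 64.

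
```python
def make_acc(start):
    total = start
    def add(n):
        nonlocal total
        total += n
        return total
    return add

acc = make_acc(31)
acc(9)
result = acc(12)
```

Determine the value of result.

Step 1: make_acc(31) creates closure with total = 31.
Step 2: First acc(9): total = 31 + 9 = 40.
Step 3: Second acc(12): total = 40 + 12 = 52. result = 52

The answer is 52.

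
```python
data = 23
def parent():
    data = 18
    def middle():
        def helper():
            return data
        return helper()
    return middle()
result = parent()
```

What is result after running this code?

Step 1: parent() defines data = 18. middle() and helper() have no local data.
Step 2: helper() checks local (none), enclosing middle() (none), enclosing parent() and finds data = 18.
Step 3: result = 18

The answer is 18.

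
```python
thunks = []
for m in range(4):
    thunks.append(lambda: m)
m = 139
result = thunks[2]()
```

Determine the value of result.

Step 1: Lambdas capture the variable m by reference, not by value.
Step 2: After the loop, m is reassigned to 139.
Step 3: thunks[2]() looks up the current m = 139. result = 139

The answer is 139.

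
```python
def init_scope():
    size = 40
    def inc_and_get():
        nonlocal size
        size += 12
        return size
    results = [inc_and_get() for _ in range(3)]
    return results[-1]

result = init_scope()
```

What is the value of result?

Step 1: size = 40.
Step 2: Three calls to inc_and_get(), each adding 12.
Step 3: Last value = 40 + 12 * 3 = 76

The answer is 76.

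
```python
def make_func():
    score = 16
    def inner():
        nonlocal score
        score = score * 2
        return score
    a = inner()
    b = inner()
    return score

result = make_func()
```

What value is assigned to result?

Step 1: score starts at 16.
Step 2: First inner(): score = 16 * 2 = 32.
Step 3: Second inner(): score = 32 * 2 = 64.
Step 4: result = 64

The answer is 64.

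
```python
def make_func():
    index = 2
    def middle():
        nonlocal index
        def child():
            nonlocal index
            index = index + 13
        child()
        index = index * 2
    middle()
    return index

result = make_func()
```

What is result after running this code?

Step 1: index = 2.
Step 2: child() adds 13: index = 2 + 13 = 15.
Step 3: middle() doubles: index = 15 * 2 = 30.
Step 4: result = 30

The answer is 30.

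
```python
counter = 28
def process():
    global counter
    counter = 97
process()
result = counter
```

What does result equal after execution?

Step 1: counter = 28 globally.
Step 2: process() declares global counter and sets it to 97.
Step 3: After process(), global counter = 97. result = 97

The answer is 97.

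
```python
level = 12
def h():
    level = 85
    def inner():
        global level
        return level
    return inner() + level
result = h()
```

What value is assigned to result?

Step 1: Global level = 12. h() shadows with local level = 85.
Step 2: inner() uses global keyword, so inner() returns global level = 12.
Step 3: h() returns 12 + 85 = 97

The answer is 97.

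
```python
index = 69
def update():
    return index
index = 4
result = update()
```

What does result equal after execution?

Step 1: index is first set to 69, then reassigned to 4.
Step 2: update() is called after the reassignment, so it looks up the current global index = 4.
Step 3: result = 4

The answer is 4.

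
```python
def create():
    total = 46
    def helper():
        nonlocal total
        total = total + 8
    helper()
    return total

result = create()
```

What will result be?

Step 1: create() sets total = 46.
Step 2: helper() uses nonlocal to modify total in create's scope: total = 46 + 8 = 54.
Step 3: create() returns the modified total = 54

The answer is 54.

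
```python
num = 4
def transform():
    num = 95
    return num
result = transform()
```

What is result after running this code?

Step 1: Global num = 4.
Step 2: transform() creates local num = 95, shadowing the global.
Step 3: Returns local num = 95. result = 95

The answer is 95.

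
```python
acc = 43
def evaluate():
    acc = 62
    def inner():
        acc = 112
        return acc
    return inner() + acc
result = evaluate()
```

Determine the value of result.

Step 1: evaluate() has local acc = 62. inner() has local acc = 112.
Step 2: inner() returns its local acc = 112.
Step 3: evaluate() returns 112 + its own acc (62) = 174

The answer is 174.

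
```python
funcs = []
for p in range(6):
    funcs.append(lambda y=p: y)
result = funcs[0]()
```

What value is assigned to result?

Step 1: Default argument y=p captures p's value at each iteration.
Step 2: funcs[0] captured y = 0 when p was 0.
Step 3: result = 0

The answer is 0.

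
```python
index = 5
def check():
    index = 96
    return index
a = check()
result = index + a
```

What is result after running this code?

Step 1: Global index = 5. check() returns local index = 96.
Step 2: a = 96. Global index still = 5.
Step 3: result = 5 + 96 = 101

The answer is 101.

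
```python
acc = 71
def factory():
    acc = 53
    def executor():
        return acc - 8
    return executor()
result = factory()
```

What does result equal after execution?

Step 1: factory() shadows global acc with acc = 53.
Step 2: executor() finds acc = 53 in enclosing scope, computes 53 - 8 = 45.
Step 3: result = 45

The answer is 45.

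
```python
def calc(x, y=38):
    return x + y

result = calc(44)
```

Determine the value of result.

Step 1: calc(44) uses default y = 38.
Step 2: Returns 44 + 38 = 82.
Step 3: result = 82

The answer is 82.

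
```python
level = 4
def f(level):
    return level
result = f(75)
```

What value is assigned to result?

Step 1: Global level = 4.
Step 2: f(75) takes parameter level = 75, which shadows the global.
Step 3: result = 75

The answer is 75.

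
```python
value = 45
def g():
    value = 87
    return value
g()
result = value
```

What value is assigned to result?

Step 1: Global value = 45.
Step 2: g() creates local value = 87 (shadow, not modification).
Step 3: After g() returns, global value is unchanged. result = 45

The answer is 45.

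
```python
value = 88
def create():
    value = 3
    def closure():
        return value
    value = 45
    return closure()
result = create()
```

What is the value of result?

Step 1: create() sets value = 3, then later value = 45.
Step 2: closure() is called after value is reassigned to 45. Closures capture variables by reference, not by value.
Step 3: result = 45

The answer is 45.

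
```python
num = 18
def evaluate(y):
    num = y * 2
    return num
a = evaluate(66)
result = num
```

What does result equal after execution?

Step 1: Global num = 18.
Step 2: evaluate(66) creates local num = 66 * 2 = 132.
Step 3: Global num unchanged because no global keyword. result = 18

The answer is 18.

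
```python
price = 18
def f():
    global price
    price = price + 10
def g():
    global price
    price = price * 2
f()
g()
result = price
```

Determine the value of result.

Step 1: price = 18.
Step 2: f() adds 10: price = 18 + 10 = 28.
Step 3: g() doubles: price = 28 * 2 = 56.
Step 4: result = 56

The answer is 56.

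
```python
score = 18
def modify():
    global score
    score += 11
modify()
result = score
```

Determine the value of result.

Step 1: score = 18 globally.
Step 2: modify() modifies global score: score += 11 = 29.
Step 3: result = 29

The answer is 29.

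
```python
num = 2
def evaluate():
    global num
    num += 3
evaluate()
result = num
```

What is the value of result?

Step 1: num = 2 globally.
Step 2: evaluate() modifies global num: num += 3 = 5.
Step 3: result = 5

The answer is 5.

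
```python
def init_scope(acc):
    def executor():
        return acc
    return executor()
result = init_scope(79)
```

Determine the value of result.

Step 1: init_scope(79) binds parameter acc = 79.
Step 2: executor() looks up acc in enclosing scope and finds the parameter acc = 79.
Step 3: result = 79

The answer is 79.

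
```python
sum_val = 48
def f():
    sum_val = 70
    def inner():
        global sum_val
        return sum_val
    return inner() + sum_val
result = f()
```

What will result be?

Step 1: Global sum_val = 48. f() shadows with local sum_val = 70.
Step 2: inner() uses global keyword, so inner() returns global sum_val = 48.
Step 3: f() returns 48 + 70 = 118

The answer is 118.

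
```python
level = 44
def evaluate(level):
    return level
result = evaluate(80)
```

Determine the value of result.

Step 1: Global level = 44.
Step 2: evaluate(80) takes parameter level = 80, which shadows the global.
Step 3: result = 80

The answer is 80.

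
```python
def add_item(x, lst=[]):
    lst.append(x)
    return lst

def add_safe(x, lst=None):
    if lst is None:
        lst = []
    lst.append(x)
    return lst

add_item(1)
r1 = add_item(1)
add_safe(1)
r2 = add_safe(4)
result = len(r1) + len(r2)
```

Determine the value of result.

Step 1: add_item shares mutable default: after 2 calls, lst = [1, 1], len = 2.
Step 2: add_safe creates fresh list each time: r2 = [4], len = 1.
Step 3: result = 2 + 1 = 3

The answer is 3.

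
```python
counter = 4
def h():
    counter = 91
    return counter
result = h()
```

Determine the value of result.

Step 1: Global counter = 4.
Step 2: h() creates local counter = 91, shadowing the global.
Step 3: Returns local counter = 91. result = 91

The answer is 91.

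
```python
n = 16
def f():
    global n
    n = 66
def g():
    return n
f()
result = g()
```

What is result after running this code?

Step 1: n = 16.
Step 2: f() sets global n = 66.
Step 3: g() reads global n = 66. result = 66

The answer is 66.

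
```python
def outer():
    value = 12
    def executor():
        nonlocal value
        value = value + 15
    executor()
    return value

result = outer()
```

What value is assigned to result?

Step 1: outer() sets value = 12.
Step 2: executor() uses nonlocal to modify value in outer's scope: value = 12 + 15 = 27.
Step 3: outer() returns the modified value = 27

The answer is 27.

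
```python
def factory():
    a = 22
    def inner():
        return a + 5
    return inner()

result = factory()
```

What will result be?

Step 1: factory() defines a = 22.
Step 2: inner() reads a = 22 from enclosing scope, returns 22 + 5 = 27.
Step 3: result = 27

The answer is 27.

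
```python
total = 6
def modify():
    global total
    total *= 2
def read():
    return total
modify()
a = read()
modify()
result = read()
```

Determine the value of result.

Step 1: total = 6.
Step 2: First modify(): total = 6 * 2 = 12.
Step 3: Second modify(): total = 12 * 2 = 24.
Step 4: read() returns 24

The answer is 24.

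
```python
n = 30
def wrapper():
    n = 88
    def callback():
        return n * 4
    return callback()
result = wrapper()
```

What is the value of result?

Step 1: wrapper() shadows global n with n = 88.
Step 2: callback() finds n = 88 in enclosing scope, computes 88 * 4 = 352.
Step 3: result = 352

The answer is 352.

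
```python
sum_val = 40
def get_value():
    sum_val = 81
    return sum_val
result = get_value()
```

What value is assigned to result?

Step 1: Global sum_val = 40.
Step 2: get_value() creates local sum_val = 81, shadowing the global.
Step 3: Returns local sum_val = 81. result = 81

The answer is 81.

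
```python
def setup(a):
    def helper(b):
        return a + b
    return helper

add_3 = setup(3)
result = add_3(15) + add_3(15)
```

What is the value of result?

Step 1: add_3 captures a = 3.
Step 2: add_3(15) = 3 + 15 = 18, called twice.
Step 3: result = 18 + 18 = 36

The answer is 36.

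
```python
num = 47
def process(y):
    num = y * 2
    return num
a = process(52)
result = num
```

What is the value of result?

Step 1: Global num = 47.
Step 2: process(52) creates local num = 52 * 2 = 104.
Step 3: Global num unchanged because no global keyword. result = 47

The answer is 47.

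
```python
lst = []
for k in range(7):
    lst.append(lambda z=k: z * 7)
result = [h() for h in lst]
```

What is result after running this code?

Step 1: Default arg z=k captures k at each iteration.
Step 2: lst[k] has z defaulting to k, returns k * 7.
Step 3: result = [0, 7, 14, 21, 28, 35, 42]

The answer is [0, 7, 14, 21, 28, 35, 42].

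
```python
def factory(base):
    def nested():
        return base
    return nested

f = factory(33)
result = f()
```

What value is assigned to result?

Step 1: factory(33) creates closure capturing base = 33.
Step 2: f() returns the captured base = 33.
Step 3: result = 33

The answer is 33.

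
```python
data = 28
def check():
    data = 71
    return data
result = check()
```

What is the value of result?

Step 1: Global data = 28.
Step 2: check() creates local data = 71, shadowing the global.
Step 3: Returns local data = 71. result = 71

The answer is 71.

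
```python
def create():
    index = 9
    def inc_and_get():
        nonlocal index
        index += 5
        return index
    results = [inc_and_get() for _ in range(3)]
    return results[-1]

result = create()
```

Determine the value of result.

Step 1: index = 9.
Step 2: Three calls to inc_and_get(), each adding 5.
Step 3: Last value = 9 + 5 * 3 = 24

The answer is 24.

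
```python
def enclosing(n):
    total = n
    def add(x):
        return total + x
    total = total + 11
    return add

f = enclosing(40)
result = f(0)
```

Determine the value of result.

Step 1: enclosing(40) sets total = 40, then total = 40 + 11 = 51.
Step 2: Closures capture by reference, so add sees total = 51.
Step 3: f(0) returns 51 + 0 = 51

The answer is 51.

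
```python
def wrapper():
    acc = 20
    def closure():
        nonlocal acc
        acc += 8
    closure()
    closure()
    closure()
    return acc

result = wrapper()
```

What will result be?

Step 1: acc starts at 20.
Step 2: closure() is called 3 times, each adding 8.
Step 3: acc = 20 + 8 * 3 = 44

The answer is 44.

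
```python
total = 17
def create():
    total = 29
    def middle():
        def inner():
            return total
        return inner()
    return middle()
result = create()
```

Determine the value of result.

Step 1: create() defines total = 29. middle() and inner() have no local total.
Step 2: inner() checks local (none), enclosing middle() (none), enclosing create() and finds total = 29.
Step 3: result = 29

The answer is 29.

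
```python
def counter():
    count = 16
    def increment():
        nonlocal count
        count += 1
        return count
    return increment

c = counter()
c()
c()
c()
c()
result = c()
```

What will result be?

Step 1: counter() creates closure with count = 16.
Step 2: Each c() call increments count via nonlocal. After 5 calls: 16 + 5 = 21.
Step 3: result = 21

The answer is 21.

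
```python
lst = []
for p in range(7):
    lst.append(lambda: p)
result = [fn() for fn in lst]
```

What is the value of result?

Step 1: All 7 lambdas share the same variable p.
Step 2: After the loop, p = 6.
Step 3: Each call returns 6. result = [6, 6, 6, 6, 6, 6, 6]

The answer is [6, 6, 6, 6, 6, 6, 6].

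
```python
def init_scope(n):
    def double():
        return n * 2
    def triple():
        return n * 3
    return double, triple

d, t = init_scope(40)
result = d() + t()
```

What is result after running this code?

Step 1: Both closures capture the same n = 40.
Step 2: d() = 40 * 2 = 80, t() = 40 * 3 = 120.
Step 3: result = 80 + 120 = 200

The answer is 200.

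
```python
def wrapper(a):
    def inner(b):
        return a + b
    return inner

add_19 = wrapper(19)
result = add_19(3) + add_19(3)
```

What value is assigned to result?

Step 1: add_19 captures a = 19.
Step 2: add_19(3) = 19 + 3 = 22, called twice.
Step 3: result = 22 + 22 = 44

The answer is 44.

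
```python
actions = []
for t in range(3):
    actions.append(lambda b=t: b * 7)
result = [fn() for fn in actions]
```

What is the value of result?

Step 1: Default arg b=t captures t at each iteration.
Step 2: actions[k] has b defaulting to k, returns k * 7.
Step 3: result = [0, 7, 14]

The answer is [0, 7, 14].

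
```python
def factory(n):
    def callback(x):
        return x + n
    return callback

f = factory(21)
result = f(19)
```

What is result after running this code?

Step 1: factory(21) creates a closure that captures n = 21.
Step 2: f(19) calls the closure with x = 19, returning 19 + 21 = 40.
Step 3: result = 40

The answer is 40.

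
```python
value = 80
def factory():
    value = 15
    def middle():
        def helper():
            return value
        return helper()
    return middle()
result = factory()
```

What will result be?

Step 1: factory() defines value = 15. middle() and helper() have no local value.
Step 2: helper() checks local (none), enclosing middle() (none), enclosing factory() and finds value = 15.
Step 3: result = 15

The answer is 15.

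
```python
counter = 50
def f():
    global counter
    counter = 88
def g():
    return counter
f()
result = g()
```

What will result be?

Step 1: counter = 50.
Step 2: f() sets global counter = 88.
Step 3: g() reads global counter = 88. result = 88

The answer is 88.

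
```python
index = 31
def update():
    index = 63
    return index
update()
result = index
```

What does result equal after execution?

Step 1: index = 31 globally.
Step 2: update() creates a LOCAL index = 63 (no global keyword!).
Step 3: The global index is unchanged. result = 31

The answer is 31.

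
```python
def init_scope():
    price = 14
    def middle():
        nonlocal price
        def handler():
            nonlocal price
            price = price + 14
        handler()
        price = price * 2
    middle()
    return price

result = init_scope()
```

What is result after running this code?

Step 1: price = 14.
Step 2: handler() adds 14: price = 14 + 14 = 28.
Step 3: middle() doubles: price = 28 * 2 = 56.
Step 4: result = 56

The answer is 56.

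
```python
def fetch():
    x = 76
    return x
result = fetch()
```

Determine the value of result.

Step 1: fetch() defines x = 76 in its local scope.
Step 2: return x finds the local variable x = 76.
Step 3: result = 76

The answer is 76.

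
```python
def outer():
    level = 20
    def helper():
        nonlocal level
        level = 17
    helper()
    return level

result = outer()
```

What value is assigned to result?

Step 1: outer() sets level = 20.
Step 2: helper() uses nonlocal to reassign level = 17.
Step 3: result = 17

The answer is 17.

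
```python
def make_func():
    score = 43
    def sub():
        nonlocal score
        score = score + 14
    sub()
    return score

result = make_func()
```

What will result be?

Step 1: make_func() sets score = 43.
Step 2: sub() uses nonlocal to modify score in make_func's scope: score = 43 + 14 = 57.
Step 3: make_func() returns the modified score = 57

The answer is 57.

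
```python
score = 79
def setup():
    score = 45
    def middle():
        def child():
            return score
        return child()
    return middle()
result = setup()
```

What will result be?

Step 1: setup() defines score = 45. middle() and child() have no local score.
Step 2: child() checks local (none), enclosing middle() (none), enclosing setup() and finds score = 45.
Step 3: result = 45

The answer is 45.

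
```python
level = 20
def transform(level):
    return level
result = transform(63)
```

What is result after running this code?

Step 1: Global level = 20.
Step 2: transform(63) takes parameter level = 63, which shadows the global.
Step 3: result = 63

The answer is 63.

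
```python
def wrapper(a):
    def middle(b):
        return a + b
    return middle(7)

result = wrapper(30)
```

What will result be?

Step 1: wrapper(30) passes a = 30.
Step 2: middle(7) has b = 7, reads a = 30 from enclosing.
Step 3: result = 30 + 7 = 37

The answer is 37.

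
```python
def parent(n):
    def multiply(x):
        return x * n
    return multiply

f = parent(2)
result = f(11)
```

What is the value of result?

Step 1: parent(2) returns multiply closure with n = 2.
Step 2: f(11) computes 11 * 2 = 22.
Step 3: result = 22

The answer is 22.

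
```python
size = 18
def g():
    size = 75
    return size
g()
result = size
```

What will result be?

Step 1: size = 18 globally.
Step 2: g() creates a LOCAL size = 75 (no global keyword!).
Step 3: The global size is unchanged. result = 18

The answer is 18.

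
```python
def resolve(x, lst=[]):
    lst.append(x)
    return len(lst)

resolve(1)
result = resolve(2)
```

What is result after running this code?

Step 1: Mutable default list persists between calls.
Step 2: First call: lst = [1], len = 1. Second call: lst = [1, 2], len = 2.
Step 3: result = 2

The answer is 2.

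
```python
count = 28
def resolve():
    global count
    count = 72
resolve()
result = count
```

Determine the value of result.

Step 1: count = 28 globally.
Step 2: resolve() declares global count and sets it to 72.
Step 3: After resolve(), global count = 72. result = 72

The answer is 72.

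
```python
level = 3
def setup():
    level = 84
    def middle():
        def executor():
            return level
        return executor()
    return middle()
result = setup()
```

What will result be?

Step 1: setup() defines level = 84. middle() and executor() have no local level.
Step 2: executor() checks local (none), enclosing middle() (none), enclosing setup() and finds level = 84.
Step 3: result = 84

The answer is 84.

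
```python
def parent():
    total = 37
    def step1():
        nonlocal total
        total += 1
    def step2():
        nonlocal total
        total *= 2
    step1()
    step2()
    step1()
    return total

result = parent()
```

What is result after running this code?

Step 1: total = 37.
Step 2: step1(): total = 37 + 1 = 38.
Step 3: step2(): total = 38 * 2 = 76.
Step 4: step1(): total = 76 + 1 = 77. result = 77

The answer is 77.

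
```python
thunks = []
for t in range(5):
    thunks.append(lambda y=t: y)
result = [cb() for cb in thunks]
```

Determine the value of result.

Step 1: Default arg y=t captures t at each iteration.
Step 2: Each lambda has its own default: 0, 1, ..., 4.
Step 3: result = [0, 1, 2, 3, 4]

The answer is [0, 1, 2, 3, 4].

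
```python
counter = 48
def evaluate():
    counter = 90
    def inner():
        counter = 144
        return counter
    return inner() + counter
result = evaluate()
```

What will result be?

Step 1: evaluate() has local counter = 90. inner() has local counter = 144.
Step 2: inner() returns its local counter = 144.
Step 3: evaluate() returns 144 + its own counter (90) = 234

The answer is 234.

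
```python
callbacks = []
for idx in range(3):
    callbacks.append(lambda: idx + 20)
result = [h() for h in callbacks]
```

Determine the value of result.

Step 1: All lambdas capture idx by reference. After the loop, idx = 2.
Step 2: Each call returns 2 + 20 = 22.
Step 3: result = [22, 22, 22]

The answer is [22, 22, 22].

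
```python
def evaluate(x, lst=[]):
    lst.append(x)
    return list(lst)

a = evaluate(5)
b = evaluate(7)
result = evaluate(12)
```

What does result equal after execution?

Step 1: Default list is shared. list() creates copies for return values.
Step 2: Internal list grows: [5] -> [5, 7] -> [5, 7, 12].
Step 3: result = [5, 7, 12]

The answer is [5, 7, 12].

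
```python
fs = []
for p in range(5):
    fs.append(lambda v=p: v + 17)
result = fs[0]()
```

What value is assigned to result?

Step 1: Default argument v=p captures p's value at definition time.
Step 2: fs[0] was defined when p = 0, so v defaults to 0.
Step 3: result = 0 + 17 = 17 (default arg fixes the late binding issue)

The answer is 17.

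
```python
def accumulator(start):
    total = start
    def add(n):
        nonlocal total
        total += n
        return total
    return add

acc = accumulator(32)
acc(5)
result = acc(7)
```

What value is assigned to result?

Step 1: accumulator(32) creates closure with total = 32.
Step 2: First acc(5): total = 32 + 5 = 37.
Step 3: Second acc(7): total = 37 + 7 = 44. result = 44

The answer is 44.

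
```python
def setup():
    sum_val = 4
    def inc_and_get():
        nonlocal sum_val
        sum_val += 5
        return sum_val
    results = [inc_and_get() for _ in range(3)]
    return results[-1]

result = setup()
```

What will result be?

Step 1: sum_val = 4.
Step 2: Three calls to inc_and_get(), each adding 5.
Step 3: Last value = 4 + 5 * 3 = 19

The answer is 19.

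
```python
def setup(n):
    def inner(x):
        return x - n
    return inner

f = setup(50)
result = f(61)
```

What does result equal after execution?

Step 1: setup(50) creates a closure capturing n = 50.
Step 2: f(61) computes 61 - 50 = 11.
Step 3: result = 11

The answer is 11.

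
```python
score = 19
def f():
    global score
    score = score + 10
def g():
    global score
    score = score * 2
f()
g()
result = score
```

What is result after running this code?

Step 1: score = 19.
Step 2: f() adds 10: score = 19 + 10 = 29.
Step 3: g() doubles: score = 29 * 2 = 58.
Step 4: result = 58

The answer is 58.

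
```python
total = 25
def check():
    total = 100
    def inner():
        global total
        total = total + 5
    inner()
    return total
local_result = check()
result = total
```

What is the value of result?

Step 1: Global total = 25. check() creates local total = 100.
Step 2: inner() declares global total and adds 5: global total = 25 + 5 = 30.
Step 3: check() returns its local total = 100 (unaffected by inner).
Step 4: result = global total = 30

The answer is 30.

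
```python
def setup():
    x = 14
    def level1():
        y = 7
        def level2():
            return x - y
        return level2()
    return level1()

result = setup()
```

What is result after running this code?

Step 1: x = 14 in setup. y = 7 in level1.
Step 2: level2() reads x = 14 and y = 7 from enclosing scopes.
Step 3: result = 14 - 7 = 7

The answer is 7.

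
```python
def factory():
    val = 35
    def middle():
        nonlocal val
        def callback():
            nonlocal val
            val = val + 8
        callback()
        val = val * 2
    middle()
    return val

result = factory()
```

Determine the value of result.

Step 1: val = 35.
Step 2: callback() adds 8: val = 35 + 8 = 43.
Step 3: middle() doubles: val = 43 * 2 = 86.
Step 4: result = 86

The answer is 86.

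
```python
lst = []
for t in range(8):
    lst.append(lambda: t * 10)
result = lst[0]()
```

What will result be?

Step 1: All lambdas reference the same variable t (late binding).
Step 2: After the loop, t = 7. Every lambda returns t * 10.
Step 3: lst[0]() = 7 * 10 = 70

The answer is 70.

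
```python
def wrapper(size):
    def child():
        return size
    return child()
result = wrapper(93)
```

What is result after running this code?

Step 1: wrapper(93) binds parameter size = 93.
Step 2: child() looks up size in enclosing scope and finds the parameter size = 93.
Step 3: result = 93

The answer is 93.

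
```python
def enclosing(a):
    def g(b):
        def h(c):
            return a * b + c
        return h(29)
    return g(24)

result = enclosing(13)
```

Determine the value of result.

Step 1: a = 13, b = 24, c = 29.
Step 2: h() computes a * b + c = 13 * 24 + 29 = 341.
Step 3: result = 341

The answer is 341.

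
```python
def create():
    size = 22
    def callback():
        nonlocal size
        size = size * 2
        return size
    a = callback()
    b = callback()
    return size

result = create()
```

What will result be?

Step 1: size starts at 22.
Step 2: First callback(): size = 22 * 2 = 44.
Step 3: Second callback(): size = 44 * 2 = 88.
Step 4: result = 88

The answer is 88.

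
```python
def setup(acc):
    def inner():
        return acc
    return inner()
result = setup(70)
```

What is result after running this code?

Step 1: setup(70) binds parameter acc = 70.
Step 2: inner() looks up acc in enclosing scope and finds the parameter acc = 70.
Step 3: result = 70

The answer is 70.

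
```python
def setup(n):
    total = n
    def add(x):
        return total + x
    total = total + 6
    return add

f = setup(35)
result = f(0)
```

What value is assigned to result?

Step 1: setup(35) sets total = 35, then total = 35 + 6 = 41.
Step 2: Closures capture by reference, so add sees total = 41.
Step 3: f(0) returns 41 + 0 = 41

The answer is 41.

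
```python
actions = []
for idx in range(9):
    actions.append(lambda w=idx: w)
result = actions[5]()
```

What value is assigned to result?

Step 1: Default argument w=idx captures idx's value at each iteration.
Step 2: actions[5] captured w = 5 when idx was 5.
Step 3: result = 5

The answer is 5.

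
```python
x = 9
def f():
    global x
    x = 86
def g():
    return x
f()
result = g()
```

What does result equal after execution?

Step 1: x = 9.
Step 2: f() sets global x = 86.
Step 3: g() reads global x = 86. result = 86

The answer is 86.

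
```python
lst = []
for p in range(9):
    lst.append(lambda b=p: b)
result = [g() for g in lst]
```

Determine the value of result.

Step 1: Default arg b=p captures p at each iteration.
Step 2: Each lambda has its own default: 0, 1, ..., 8.
Step 3: result = [0, 1, 2, 3, 4, 5, 6, 7, 8]

The answer is [0, 1, 2, 3, 4, 5, 6, 7, 8].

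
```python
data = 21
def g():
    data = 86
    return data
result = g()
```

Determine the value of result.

Step 1: Global data = 21.
Step 2: g() creates local data = 86, shadowing the global.
Step 3: Returns local data = 86. result = 86

The answer is 86.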